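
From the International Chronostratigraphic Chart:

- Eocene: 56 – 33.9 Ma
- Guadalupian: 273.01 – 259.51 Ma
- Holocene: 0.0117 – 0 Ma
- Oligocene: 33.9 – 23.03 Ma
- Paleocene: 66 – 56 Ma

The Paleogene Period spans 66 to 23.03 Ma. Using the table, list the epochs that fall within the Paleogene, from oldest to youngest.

Epochs with both bounds inside 66–23.03 Ma: Paleocene (66–56), Eocene (56–33.9), Oligocene (33.9–23.03).

Paleocene, Eocene, Oligocene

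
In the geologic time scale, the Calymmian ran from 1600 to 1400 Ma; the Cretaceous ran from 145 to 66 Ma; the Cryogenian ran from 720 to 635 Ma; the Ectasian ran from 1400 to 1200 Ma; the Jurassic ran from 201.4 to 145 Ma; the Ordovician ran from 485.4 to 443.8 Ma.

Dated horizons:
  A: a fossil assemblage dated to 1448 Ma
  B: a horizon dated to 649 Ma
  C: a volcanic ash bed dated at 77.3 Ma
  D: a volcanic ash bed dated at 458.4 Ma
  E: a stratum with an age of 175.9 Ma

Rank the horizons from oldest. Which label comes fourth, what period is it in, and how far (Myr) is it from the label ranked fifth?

E, in the Jurassic; 98.6 million years to C

Larger Ma means older, so oldest first: A 1448 > B 649 > D 458.4 > E 175.9 > C 77.3.
Counting 4 along gives E (175.9 Ma); the excerpt puts that inside the Jurassic, 201.4–145 Ma.
Next in line is C (77.3 Ma), and 175.9 − 77.3 = 98.6 Myr.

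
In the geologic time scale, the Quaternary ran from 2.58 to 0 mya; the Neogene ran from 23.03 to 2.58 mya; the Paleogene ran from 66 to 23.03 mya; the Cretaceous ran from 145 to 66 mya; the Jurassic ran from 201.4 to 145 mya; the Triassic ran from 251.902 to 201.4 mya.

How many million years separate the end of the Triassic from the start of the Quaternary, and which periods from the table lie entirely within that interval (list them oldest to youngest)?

198.82 million years; Jurassic, Cretaceous, Paleogene, Neogene

The Triassic closes at 201.4 Ma and the Quaternary opens at 2.58 Ma, so the interval is 201.4 − 2.58 = 198.82 Myr.
A period fits inside if it starts at or after 201.4 Ma and ends at or before 2.58 Ma; oldest first that gives Jurassic, Cretaceous, Paleogene, Neogene.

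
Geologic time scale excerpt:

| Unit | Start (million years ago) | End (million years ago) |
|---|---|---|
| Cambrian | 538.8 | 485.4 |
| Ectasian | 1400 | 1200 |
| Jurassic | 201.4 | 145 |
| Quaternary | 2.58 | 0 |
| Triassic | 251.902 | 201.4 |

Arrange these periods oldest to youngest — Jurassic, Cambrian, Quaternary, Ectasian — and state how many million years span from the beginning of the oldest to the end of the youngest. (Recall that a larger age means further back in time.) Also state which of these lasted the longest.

Ectasian, Cambrian, Jurassic, Quaternary; total span 1400 Myr; longest is Ectasian

From the excerpt: Jurassic 201.4–145; Cambrian 538.8–485.4; Quaternary 2.58–0; Ectasian 1400–1200 (Ma).
Larger Ma is earlier, so the oldest is Ectasian and the youngest is Quaternary; oldest to youngest: Ectasian, Cambrian, Jurassic, Quaternary.
Oldest start 1400 minus youngest end 0 gives 1400 Myr overall.
Individual lengths (start − end): Quaternary 2.58; Ectasian 200; Jurassic 56.4; Cambrian 53.4. The largest is Ectasian at 200 Myr.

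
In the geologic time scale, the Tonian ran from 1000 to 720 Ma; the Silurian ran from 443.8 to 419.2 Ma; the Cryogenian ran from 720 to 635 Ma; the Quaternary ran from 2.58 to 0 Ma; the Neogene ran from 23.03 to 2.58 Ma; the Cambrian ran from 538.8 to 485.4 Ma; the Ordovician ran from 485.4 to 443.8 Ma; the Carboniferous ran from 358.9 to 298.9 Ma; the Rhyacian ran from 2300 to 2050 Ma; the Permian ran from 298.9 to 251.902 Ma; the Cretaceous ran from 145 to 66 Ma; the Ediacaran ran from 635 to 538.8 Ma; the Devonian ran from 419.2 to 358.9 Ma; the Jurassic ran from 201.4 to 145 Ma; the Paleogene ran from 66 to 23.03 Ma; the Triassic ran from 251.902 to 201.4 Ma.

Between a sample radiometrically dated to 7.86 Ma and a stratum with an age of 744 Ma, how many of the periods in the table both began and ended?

12

744 Ma sits inside the Tonian (1000–720) and 7.86 Ma inside the Neogene (23.03–2.58); neither of those is wholly between the two dates.
The listed periods lying completely between them are Cryogenian, Ediacaran, Cambrian, Ordovician, Silurian, Devonian, Carboniferous, Permian, Triassic, Jurassic, Cretaceous, Paleogene — 12 in all.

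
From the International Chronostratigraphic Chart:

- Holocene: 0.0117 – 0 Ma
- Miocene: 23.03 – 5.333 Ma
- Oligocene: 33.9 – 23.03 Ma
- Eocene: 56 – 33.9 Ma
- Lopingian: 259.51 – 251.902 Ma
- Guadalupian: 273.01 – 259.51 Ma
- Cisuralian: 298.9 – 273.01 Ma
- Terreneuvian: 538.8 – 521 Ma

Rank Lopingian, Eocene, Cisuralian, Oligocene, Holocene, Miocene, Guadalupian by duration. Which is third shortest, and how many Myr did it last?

Oligocene, 10.87 million years

Start − end for each: Lopingian 259.51 − 251.902 = 7.608; Eocene 56 − 33.9 = 22.1; Cisuralian 298.9 − 273.01 = 25.89; Oligocene 33.9 − 23.03 = 10.87; Holocene 0.0117 − 0 = 0.0117; Miocene 23.03 − 5.333 = 17.697; Guadalupian 273.01 − 259.51 = 13.5.
Ranking these from shortest: Holocene < Lopingian < Oligocene < Guadalupian < Miocene < Eocene < Cisuralian.
Position 3 in that ranking is Oligocene, which lasted 10.87 Myr.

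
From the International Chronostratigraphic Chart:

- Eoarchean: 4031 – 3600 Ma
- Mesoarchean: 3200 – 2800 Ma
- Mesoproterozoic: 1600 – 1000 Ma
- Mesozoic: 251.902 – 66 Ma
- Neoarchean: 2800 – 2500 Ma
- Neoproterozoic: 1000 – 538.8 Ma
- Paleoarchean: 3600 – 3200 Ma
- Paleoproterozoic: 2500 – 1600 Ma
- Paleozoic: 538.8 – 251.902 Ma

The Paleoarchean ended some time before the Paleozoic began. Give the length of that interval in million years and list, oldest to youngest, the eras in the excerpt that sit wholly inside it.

The Paleoarchean closes at 3200 Ma and the Paleozoic opens at 538.8 Ma, so the interval is 3200 − 538.8 = 2661.2 Myr.
An era fits inside if it starts at or after 3200 Ma and ends at or before 538.8 Ma; oldest first that gives Mesoarchean, Neoarchean, Paleoproterozoic, Mesoproterozoic, Neoproterozoic.

2661.2 million years; Mesoarchean, Neoarchean, Paleoproterozoic, Mesoproterozoic, Neoproterozoic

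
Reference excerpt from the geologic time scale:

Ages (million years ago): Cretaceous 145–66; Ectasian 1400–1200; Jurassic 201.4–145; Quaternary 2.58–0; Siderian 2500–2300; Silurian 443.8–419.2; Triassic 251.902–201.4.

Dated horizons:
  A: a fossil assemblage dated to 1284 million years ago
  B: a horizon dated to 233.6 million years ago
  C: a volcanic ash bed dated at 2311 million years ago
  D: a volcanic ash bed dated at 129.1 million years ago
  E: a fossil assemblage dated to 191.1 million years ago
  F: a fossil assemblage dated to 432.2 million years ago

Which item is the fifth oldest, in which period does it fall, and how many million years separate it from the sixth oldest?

Larger Ma means older, so oldest first: C 2311 > A 1284 > F 432.2 > B 233.6 > E 191.1 > D 129.1.
Counting 5 along gives E (191.1 Ma); the excerpt puts that inside the Jurassic, 201.4–145 Ma.
Next in line is D (129.1 Ma), and 191.1 − 129.1 = 62 Myr.

E, in the Jurassic; 62 million years to D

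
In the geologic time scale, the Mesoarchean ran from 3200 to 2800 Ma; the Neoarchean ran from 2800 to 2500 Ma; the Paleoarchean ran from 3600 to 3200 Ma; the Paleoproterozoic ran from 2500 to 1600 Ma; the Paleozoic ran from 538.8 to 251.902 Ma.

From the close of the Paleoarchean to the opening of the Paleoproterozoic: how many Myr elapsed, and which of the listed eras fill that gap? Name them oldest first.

700 million years; Mesoarchean, Neoarchean

The Paleoarchean closes at 3200 Ma and the Paleoproterozoic opens at 2500 Ma, so the interval is 3200 − 2500 = 700 Myr.
An era fits inside if it starts at or after 3200 Ma and ends at or before 2500 Ma; oldest first that gives Mesoarchean, Neoarchean.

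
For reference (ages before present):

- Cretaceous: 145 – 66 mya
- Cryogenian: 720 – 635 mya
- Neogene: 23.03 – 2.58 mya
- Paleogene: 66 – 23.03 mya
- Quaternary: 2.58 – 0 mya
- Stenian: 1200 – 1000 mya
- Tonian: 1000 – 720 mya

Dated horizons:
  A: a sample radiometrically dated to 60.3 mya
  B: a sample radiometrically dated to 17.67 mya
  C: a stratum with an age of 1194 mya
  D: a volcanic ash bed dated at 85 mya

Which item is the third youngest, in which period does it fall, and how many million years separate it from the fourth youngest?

Smaller Ma means younger, so youngest first: B 17.67 < A 60.3 < D 85 < C 1194.
Counting 3 along gives D (85 Ma); the excerpt puts that inside the Cretaceous, 145–66 Ma.
Next in line is C (1194 Ma), and 1194 − 85 = 1109 Myr.

D, in the Cretaceous; 1109 million years to C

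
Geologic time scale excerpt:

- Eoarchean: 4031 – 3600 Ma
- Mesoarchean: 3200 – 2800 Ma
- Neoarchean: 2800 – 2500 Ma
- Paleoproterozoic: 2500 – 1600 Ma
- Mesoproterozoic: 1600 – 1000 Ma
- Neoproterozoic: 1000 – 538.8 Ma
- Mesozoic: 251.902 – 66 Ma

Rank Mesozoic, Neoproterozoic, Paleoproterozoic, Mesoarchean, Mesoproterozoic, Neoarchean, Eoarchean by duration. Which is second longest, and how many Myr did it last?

Mesoproterozoic, 600 million years

Start − end for each: Mesozoic 251.902 − 66 = 185.902; Neoproterozoic 1000 − 538.8 = 461.2; Paleoproterozoic 2500 − 1600 = 900; Mesoarchean 3200 − 2800 = 400; Mesoproterozoic 1600 − 1000 = 600; Neoarchean 2800 − 2500 = 300; Eoarchean 4031 − 3600 = 431.
Ranking these from longest: Paleoproterozoic > Mesoproterozoic > Neoproterozoic > Eoarchean > Mesoarchean > Neoarchean > Mesozoic.
Position 2 in that ranking is Mesoproterozoic, which lasted 600 Myr.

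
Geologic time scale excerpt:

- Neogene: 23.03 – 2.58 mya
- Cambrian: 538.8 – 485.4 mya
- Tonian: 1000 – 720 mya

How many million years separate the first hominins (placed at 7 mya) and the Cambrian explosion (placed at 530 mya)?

523 million years

530 − 7 = 523 million years.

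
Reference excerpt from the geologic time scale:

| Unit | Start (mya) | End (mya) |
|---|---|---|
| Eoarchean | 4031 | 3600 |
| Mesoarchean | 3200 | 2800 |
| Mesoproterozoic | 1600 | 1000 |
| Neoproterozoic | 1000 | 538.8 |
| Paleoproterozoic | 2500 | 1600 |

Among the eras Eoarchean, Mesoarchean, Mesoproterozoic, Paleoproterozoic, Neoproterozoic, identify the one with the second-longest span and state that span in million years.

Mesoproterozoic, 600 million years

Start − end for each: Eoarchean 4031 − 3600 = 431; Mesoarchean 3200 − 2800 = 400; Mesoproterozoic 1600 − 1000 = 600; Paleoproterozoic 2500 − 1600 = 900; Neoproterozoic 1000 − 538.8 = 461.2.
Ranking these from longest: Paleoproterozoic > Mesoproterozoic > Neoproterozoic > Eoarchean > Mesoarchean.
Position 2 in that ranking is Mesoproterozoic, which lasted 600 Myr.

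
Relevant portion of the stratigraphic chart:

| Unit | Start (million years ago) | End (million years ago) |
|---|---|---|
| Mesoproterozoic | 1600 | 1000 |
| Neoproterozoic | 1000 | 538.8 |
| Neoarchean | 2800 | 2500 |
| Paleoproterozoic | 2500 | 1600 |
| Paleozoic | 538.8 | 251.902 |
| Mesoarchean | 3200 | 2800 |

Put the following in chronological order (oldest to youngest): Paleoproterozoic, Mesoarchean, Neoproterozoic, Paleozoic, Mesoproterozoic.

Mesoarchean → Paleoproterozoic → Mesoproterozoic → Neoproterozoic → Paleozoic

Read off each span (Ma): Paleoproterozoic 2500–1600; Mesoarchean 3200–2800; Neoproterozoic 1000–538.8; Paleozoic 538.8–251.902; Mesoproterozoic 1600–1000.
Larger Ma is older, so oldest→youngest is Mesoarchean, Paleoproterozoic, Mesoproterozoic, Neoproterozoic, Paleozoic.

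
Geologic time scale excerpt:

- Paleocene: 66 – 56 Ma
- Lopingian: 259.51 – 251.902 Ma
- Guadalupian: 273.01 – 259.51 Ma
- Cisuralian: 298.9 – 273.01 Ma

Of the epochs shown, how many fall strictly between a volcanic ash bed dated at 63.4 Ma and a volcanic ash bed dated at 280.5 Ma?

2

280.5 Ma sits inside the Cisuralian (298.9–273.01) and 63.4 Ma inside the Paleocene (66–56); neither of those is wholly between the two dates.
The listed epochs lying completely between them are Guadalupian, Lopingian — 2 in all.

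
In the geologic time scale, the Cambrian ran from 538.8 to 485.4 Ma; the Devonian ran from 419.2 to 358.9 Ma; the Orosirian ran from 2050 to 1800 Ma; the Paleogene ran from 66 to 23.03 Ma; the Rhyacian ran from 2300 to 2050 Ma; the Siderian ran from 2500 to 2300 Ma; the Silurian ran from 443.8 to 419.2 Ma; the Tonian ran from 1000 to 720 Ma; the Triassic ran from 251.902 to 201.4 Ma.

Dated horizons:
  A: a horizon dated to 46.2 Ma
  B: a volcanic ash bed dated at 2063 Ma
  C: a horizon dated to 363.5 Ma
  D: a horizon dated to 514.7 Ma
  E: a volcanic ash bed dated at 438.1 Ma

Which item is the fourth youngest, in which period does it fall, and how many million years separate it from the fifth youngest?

D, in the Cambrian; 1548.3 million years to B

Sorted youngest-first by Ma: A (46.2), C (363.5), E (438.1), D (514.7), B (2063).
The fourth youngest is D at 514.7 Ma, which lies in 538.8–485.4 Ma: the Cambrian.
The fifth youngest is B at 2063 Ma; separation = |514.7 − 2063| = 1548.3 Myr.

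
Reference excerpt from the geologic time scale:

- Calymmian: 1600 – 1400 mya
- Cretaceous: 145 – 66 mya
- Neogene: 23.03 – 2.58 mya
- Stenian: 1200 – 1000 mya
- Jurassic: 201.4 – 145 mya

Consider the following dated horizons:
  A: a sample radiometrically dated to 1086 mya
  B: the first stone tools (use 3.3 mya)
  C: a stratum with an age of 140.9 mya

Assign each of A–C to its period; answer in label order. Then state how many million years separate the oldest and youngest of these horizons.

A — Stenian; B — Neogene; C — Cretaceous; span 1082.7 million years

A: 1086 Ma lies in 1200–1000 Ma, so Stenian.
B: 3.3 Ma lies in 23.03–2.58 Ma, so Neogene.
C: 140.9 Ma lies in 145–66 Ma, so Cretaceous.
Oldest = 1086 Ma, youngest = 3.3 Ma → span 1082.7 Myr.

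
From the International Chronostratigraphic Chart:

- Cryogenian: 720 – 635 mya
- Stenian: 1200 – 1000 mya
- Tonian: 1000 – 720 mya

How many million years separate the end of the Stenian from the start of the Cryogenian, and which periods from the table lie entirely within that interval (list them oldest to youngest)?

280 million years; Tonian

The Stenian closes at 1000 Ma and the Cryogenian opens at 720 Ma, so the interval is 1000 − 720 = 280 Myr.
A period fits inside if it starts at or after 1000 Ma and ends at or before 720 Ma; oldest first that gives Tonian.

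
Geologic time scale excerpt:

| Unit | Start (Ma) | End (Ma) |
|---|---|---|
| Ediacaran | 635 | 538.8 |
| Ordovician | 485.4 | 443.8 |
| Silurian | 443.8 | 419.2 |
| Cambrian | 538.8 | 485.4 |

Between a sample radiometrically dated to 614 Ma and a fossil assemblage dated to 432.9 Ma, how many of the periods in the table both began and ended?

614 Ma sits inside the Ediacaran (635–538.8) and 432.9 Ma inside the Silurian (443.8–419.2); neither of those is wholly between the two dates.
The listed periods lying completely between them are Cambrian, Ordovician — 2 in all.

2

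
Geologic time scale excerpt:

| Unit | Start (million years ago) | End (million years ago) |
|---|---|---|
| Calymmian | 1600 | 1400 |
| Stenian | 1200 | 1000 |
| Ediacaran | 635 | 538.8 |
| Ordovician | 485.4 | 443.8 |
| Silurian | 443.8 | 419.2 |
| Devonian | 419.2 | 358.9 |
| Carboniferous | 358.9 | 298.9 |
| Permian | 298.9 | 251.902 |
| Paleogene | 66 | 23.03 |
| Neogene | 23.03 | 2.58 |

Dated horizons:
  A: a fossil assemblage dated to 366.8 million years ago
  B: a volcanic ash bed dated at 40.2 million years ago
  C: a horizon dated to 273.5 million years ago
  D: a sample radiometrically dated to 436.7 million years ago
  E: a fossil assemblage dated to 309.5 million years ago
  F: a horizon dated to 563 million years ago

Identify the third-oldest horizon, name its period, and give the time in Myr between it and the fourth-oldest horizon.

A, in the Devonian; 57.3 million years to E

Larger Ma means older, so oldest first: F 563 > D 436.7 > A 366.8 > E 309.5 > C 273.5 > B 40.2.
Counting 3 along gives A (366.8 Ma); the excerpt puts that inside the Devonian, 419.2–358.9 Ma.
Next in line is E (309.5 Ma), and 366.8 − 309.5 = 57.3 Myr.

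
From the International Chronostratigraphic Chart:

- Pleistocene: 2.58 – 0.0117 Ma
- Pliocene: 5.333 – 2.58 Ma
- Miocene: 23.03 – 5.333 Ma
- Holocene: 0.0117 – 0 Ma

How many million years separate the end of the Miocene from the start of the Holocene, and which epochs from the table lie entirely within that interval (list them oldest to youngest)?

The Miocene closes at 5.333 Ma and the Holocene opens at 0.0117 Ma, so the interval is 5.333 − 0.0117 = 5.3213 Myr.
An epoch fits inside if it starts at or after 5.333 Ma and ends at or before 0.0117 Ma; oldest first that gives Pliocene, Pleistocene.

5.3213 million years; Pliocene, Pleistocene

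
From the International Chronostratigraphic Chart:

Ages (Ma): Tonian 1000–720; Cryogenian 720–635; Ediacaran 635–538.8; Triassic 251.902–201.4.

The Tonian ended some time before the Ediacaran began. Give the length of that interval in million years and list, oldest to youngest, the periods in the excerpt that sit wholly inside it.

85 million years; Cryogenian

The Tonian closes at 720 Ma and the Ediacaran opens at 635 Ma, so the interval is 720 − 635 = 85 Myr.
A period fits inside if it starts at or after 720 Ma and ends at or before 635 Ma; oldest first that gives Cryogenian.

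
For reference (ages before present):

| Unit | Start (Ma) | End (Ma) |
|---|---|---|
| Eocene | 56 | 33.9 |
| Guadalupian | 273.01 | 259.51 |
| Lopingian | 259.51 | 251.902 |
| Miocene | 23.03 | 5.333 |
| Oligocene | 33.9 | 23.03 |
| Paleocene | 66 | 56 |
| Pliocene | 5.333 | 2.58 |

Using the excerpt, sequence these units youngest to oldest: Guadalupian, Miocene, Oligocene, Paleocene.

Miocene, then Oligocene, then Paleocene, then Guadalupian

Read off each span (Ma): Guadalupian 273.01–259.51; Miocene 23.03–5.333; Oligocene 33.9–23.03; Paleocene 66–56.
Larger Ma is older, so oldest→youngest is Guadalupian, Paleocene, Oligocene, Miocene; reverse it for youngest→oldest.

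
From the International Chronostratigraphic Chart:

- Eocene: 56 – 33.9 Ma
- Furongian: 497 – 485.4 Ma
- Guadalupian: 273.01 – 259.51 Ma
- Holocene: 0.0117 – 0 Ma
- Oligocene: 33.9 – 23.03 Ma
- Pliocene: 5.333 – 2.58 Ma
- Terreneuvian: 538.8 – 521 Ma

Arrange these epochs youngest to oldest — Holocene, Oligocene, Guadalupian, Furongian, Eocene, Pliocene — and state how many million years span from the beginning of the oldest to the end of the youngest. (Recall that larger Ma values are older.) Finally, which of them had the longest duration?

Holocene, Pliocene, Oligocene, Eocene, Guadalupian, Furongian; total span 497 Myr; longest is Eocene

From the excerpt: Holocene 0.0117–0; Oligocene 33.9–23.03; Guadalupian 273.01–259.51; Furongian 497–485.4; Eocene 56–33.9; Pliocene 5.333–2.58 (Ma).
Larger Ma is earlier, so the oldest is Furongian and the youngest is Holocene; youngest to oldest: Holocene, Pliocene, Oligocene, Eocene, Guadalupian, Furongian.
Oldest start 497 minus youngest end 0 gives 497 Myr overall.
Individual lengths (start − end): Guadalupian 13.5; Eocene 22.1; Furongian 11.6; Pliocene 2.753; Oligocene 10.87; Holocene 0.0117. The largest is Eocene at 22.1 Myr.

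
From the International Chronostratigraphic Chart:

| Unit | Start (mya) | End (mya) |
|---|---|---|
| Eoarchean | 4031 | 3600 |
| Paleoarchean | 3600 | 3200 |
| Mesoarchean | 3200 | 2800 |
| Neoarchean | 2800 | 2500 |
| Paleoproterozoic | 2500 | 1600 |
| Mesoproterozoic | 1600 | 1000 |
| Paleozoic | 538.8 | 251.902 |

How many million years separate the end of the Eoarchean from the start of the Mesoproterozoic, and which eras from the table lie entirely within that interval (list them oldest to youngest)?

2000 million years; Paleoarchean, Mesoarchean, Neoarchean, Paleoproterozoic

The Eoarchean closes at 3600 Ma and the Mesoproterozoic opens at 1600 Ma, so the interval is 3600 − 1600 = 2000 Myr.
An era fits inside if it starts at or after 3600 Ma and ends at or before 1600 Ma; oldest first that gives Paleoarchean, Mesoarchean, Neoarchean, Paleoproterozoic.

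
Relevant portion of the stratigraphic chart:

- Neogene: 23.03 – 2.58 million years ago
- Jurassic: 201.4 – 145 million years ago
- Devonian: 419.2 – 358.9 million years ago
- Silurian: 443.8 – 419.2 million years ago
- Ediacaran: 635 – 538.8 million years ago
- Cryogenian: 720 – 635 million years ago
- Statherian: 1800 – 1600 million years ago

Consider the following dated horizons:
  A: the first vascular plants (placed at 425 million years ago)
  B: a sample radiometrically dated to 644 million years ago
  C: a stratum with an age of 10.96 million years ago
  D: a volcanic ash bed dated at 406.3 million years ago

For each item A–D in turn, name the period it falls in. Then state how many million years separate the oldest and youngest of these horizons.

A: 425 Ma lies in 443.8–419.2 Ma, so Silurian.
B: 644 Ma lies in 720–635 Ma, so Cryogenian.
C: 10.96 Ma lies in 23.03–2.58 Ma, so Neogene.
D: 406.3 Ma lies in 419.2–358.9 Ma, so Devonian.
Oldest = 644 Ma, youngest = 10.96 Ma → span 633.04 Myr.

A — Silurian; B — Cryogenian; C — Neogene; D — Devonian; span 633.04 million years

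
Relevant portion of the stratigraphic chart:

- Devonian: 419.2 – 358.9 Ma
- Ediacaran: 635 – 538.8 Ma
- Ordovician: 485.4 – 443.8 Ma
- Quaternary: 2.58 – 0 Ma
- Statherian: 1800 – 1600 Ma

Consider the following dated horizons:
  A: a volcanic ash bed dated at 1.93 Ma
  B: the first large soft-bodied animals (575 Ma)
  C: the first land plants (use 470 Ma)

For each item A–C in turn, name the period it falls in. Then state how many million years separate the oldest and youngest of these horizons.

Match each age against the start–end ranges in the excerpt: A = 1.93 Ma → Quaternary (2.58–0); B = 575 Ma → Ediacaran (635–538.8); C = 470 Ma → Ordovician (485.4–443.8).
The largest age is 575 Ma and the smallest is 1.93 Ma; their difference is 573.07 Myr.

A — Quaternary; B — Ediacaran; C — Ordovician; span 573.07 million years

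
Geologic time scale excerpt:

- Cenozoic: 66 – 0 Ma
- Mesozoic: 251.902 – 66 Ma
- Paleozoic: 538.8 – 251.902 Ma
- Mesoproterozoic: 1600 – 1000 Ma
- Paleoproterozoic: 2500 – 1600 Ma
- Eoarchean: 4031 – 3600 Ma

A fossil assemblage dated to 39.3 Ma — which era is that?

39.3 Ma lies between 66 and 0 Ma, so it falls in the Cenozoic.

Cenozoic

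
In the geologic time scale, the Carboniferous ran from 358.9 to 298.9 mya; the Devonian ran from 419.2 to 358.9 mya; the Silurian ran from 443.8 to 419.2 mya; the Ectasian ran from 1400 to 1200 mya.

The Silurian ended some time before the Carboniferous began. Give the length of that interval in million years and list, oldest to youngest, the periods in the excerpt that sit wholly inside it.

End of Silurian = 419.2 Ma; start of Carboniferous = 358.9 Ma.
Gap = 419.2 − 358.9 = 60.3 Myr.
Periods wholly inside 419.2–358.9 Ma: Devonian (419.2–358.9).

60.3 million years; Devonian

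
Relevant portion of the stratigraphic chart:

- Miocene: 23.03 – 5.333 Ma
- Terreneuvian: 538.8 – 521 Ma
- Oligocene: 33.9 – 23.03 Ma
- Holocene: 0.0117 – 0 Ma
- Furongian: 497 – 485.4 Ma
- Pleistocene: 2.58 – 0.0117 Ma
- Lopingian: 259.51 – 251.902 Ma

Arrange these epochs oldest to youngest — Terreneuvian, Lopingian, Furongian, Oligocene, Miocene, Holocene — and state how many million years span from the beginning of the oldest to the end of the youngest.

Terreneuvian, Furongian, Lopingian, Oligocene, Miocene, Holocene; total span 538.8 Myr

From the excerpt: Terreneuvian 538.8–521; Lopingian 259.51–251.902; Furongian 497–485.4; Oligocene 33.9–23.03; Miocene 23.03–5.333; Holocene 0.0117–0 (Ma).
Larger Ma is earlier, so the oldest is Terreneuvian and the youngest is Holocene; oldest to youngest: Terreneuvian, Furongian, Lopingian, Oligocene, Miocene, Holocene.
Oldest start 538.8 minus youngest end 0 gives 538.8 Myr overall.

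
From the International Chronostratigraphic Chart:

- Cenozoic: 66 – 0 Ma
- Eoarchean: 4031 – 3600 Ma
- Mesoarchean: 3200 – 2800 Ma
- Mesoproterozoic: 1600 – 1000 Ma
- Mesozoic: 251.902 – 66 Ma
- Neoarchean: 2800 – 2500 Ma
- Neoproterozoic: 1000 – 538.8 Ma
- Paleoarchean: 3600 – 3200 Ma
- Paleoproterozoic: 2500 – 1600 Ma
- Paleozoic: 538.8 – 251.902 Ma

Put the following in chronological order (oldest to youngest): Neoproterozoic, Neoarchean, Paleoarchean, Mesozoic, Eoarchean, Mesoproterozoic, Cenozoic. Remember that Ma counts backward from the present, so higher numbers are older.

Eoarchean, Paleoarchean, Neoarchean, Mesoproterozoic, Neoproterozoic, Mesozoic, Cenozoic

Read off each span (Ma): Neoproterozoic 1000–538.8; Neoarchean 2800–2500; Paleoarchean 3600–3200; Mesozoic 251.902–66; Eoarchean 4031–3600; Mesoproterozoic 1600–1000; Cenozoic 66–0.
Larger Ma is older, so oldest→youngest is Eoarchean, Paleoarchean, Neoarchean, Mesoproterozoic, Neoproterozoic, Mesozoic, Cenozoic.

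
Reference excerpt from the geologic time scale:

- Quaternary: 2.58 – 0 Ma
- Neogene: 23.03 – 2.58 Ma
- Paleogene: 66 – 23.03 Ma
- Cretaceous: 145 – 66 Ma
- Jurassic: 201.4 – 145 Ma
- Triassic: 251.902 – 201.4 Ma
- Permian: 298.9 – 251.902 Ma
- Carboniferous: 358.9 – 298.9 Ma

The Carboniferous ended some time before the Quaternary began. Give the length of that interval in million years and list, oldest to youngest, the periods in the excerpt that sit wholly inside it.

296.32 million years; Permian, Triassic, Jurassic, Cretaceous, Paleogene, Neogene

The Carboniferous closes at 298.9 Ma and the Quaternary opens at 2.58 Ma, so the interval is 298.9 − 2.58 = 296.32 Myr.
A period fits inside if it starts at or after 298.9 Ma and ends at or before 2.58 Ma; oldest first that gives Permian, Triassic, Jurassic, Cretaceous, Paleogene, Neogene.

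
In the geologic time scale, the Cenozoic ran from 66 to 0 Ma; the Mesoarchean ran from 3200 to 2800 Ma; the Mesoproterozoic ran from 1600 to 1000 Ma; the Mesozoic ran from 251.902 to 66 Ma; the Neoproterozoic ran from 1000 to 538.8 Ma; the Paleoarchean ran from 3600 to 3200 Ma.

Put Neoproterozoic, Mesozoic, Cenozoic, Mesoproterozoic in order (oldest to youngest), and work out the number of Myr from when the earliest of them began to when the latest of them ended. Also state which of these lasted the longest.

Mesoproterozoic → Neoproterozoic → Mesozoic → Cenozoic; total span 1600 Myr; longest is Mesoproterozoic

Start ages (Ma): Mesoproterozoic 1600, Neoproterozoic 1000, Mesozoic 251.902, Cenozoic 66.
Ordered oldest to youngest: Mesoproterozoic, Neoproterozoic, Mesozoic, Cenozoic.
Span = 1600 − 0 = 1600 Myr.
Durations: Neoproterozoic 461.2, Mesoproterozoic 600, Cenozoic 66, Mesozoic 185.902 → longest is Mesoproterozoic (600 Myr).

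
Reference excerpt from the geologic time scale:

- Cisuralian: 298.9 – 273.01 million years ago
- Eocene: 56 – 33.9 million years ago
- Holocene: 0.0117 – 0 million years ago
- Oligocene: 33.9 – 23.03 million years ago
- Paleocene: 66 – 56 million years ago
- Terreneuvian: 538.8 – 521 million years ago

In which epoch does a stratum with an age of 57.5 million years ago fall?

Paleocene

57.5 Ma lies between 66 and 56 Ma, so it falls in the Paleocene.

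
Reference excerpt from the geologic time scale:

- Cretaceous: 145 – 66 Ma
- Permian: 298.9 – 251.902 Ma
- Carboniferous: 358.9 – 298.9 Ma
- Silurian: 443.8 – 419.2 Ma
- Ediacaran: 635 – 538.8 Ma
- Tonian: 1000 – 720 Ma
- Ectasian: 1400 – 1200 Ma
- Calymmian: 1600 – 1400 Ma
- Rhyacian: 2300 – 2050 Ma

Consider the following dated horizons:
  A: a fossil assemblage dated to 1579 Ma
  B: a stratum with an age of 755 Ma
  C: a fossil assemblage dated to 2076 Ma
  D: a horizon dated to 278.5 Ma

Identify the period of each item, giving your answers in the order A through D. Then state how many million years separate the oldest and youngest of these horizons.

A: 1579 Ma lies in 1600–1400 Ma, so Calymmian.
B: 755 Ma lies in 1000–720 Ma, so Tonian.
C: 2076 Ma lies in 2300–2050 Ma, so Rhyacian.
D: 278.5 Ma lies in 298.9–251.902 Ma, so Permian.
Oldest = 2076 Ma, youngest = 278.5 Ma → span 1797.5 Myr.

A — Calymmian; B — Tonian; C — Rhyacian; D — Permian; span 1797.5 million years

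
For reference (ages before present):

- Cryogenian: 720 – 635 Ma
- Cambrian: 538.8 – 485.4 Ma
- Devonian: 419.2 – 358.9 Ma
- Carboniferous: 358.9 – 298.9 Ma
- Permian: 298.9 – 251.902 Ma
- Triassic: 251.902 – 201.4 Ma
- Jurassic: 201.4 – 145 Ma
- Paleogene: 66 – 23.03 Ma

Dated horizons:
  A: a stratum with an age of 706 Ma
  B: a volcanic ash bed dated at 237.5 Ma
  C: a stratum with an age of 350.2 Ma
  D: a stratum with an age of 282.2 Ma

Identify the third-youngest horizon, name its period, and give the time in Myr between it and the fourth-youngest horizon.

C, in the Carboniferous; 355.8 million years to A

Smaller Ma means younger, so youngest first: B 237.5 < D 282.2 < C 350.2 < A 706.
Counting 3 along gives C (350.2 Ma); the excerpt puts that inside the Carboniferous, 358.9–298.9 Ma.
Next in line is A (706 Ma), and 706 − 350.2 = 355.8 Myr.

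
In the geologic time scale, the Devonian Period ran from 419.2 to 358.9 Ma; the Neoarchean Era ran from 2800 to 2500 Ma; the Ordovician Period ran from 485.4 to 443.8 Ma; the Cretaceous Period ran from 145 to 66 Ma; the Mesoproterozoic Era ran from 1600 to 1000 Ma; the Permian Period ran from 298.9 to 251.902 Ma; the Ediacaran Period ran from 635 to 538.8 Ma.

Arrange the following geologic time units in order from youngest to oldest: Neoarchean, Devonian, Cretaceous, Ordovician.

Cretaceous → Devonian → Ordovician → Neoarchean

The oldest of these is Neoarchean (starts 2800 Ma) and the youngest is Cretaceous (ends 66 Ma).
In between, by decreasing start age: Ordovician (485.4), Devonian (419.2).
Listing youngest first means reversing that sequence.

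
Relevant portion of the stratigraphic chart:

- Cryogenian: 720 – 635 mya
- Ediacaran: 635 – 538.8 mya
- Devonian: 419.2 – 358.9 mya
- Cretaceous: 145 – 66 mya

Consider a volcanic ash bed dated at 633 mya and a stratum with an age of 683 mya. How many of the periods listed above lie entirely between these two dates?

0

Checking each listed span, none has both start < 683 Ma and end > 633 Ma — every period straddles one of the two dates or lies outside them — so the count is 0.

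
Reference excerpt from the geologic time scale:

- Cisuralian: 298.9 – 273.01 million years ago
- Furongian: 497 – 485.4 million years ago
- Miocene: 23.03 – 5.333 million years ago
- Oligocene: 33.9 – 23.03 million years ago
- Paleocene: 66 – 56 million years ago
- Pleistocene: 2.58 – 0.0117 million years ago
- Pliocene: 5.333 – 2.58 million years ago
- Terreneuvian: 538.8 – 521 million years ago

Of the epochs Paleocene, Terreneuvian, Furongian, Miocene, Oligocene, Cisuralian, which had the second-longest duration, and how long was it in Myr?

Terreneuvian, 17.8 million years

Start − end for each: Paleocene 66 − 56 = 10; Terreneuvian 538.8 − 521 = 17.8; Furongian 497 − 485.4 = 11.6; Miocene 23.03 − 5.333 = 17.697; Oligocene 33.9 − 23.03 = 10.87; Cisuralian 298.9 − 273.01 = 25.89.
Ranking these from longest: Cisuralian > Terreneuvian > Miocene > Furongian > Oligocene > Paleocene.
Position 2 in that ranking is Terreneuvian, which lasted 17.8 Myr.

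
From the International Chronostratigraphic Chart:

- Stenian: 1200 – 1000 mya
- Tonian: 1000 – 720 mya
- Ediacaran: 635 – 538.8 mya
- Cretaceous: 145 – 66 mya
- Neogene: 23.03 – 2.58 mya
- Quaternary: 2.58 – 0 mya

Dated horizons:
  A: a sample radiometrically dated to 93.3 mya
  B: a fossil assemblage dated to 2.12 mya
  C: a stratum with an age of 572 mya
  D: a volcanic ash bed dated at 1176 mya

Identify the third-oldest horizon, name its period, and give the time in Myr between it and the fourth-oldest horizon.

Sorted oldest-first by Ma: D (1176), C (572), A (93.3), B (2.12).
The third oldest is A at 93.3 Ma, which lies in 145–66 Ma: the Cretaceous.
The fourth oldest is B at 2.12 Ma; separation = |93.3 − 2.12| = 91.18 Myr.

A, in the Cretaceous; 91.18 million years to B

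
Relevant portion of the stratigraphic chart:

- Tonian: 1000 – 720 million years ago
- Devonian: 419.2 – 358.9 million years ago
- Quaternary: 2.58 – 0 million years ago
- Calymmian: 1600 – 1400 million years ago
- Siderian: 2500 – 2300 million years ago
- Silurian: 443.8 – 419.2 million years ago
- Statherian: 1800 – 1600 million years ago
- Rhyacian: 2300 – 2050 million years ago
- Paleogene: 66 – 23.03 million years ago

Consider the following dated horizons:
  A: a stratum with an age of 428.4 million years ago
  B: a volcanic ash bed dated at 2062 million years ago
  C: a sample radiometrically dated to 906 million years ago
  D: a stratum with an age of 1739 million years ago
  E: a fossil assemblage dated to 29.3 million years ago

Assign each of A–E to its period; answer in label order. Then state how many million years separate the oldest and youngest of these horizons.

A — Silurian; B — Rhyacian; C — Tonian; D — Statherian; E — Paleogene; span 2032.7 million years

A: 428.4 Ma lies in 443.8–419.2 Ma, so Silurian.
B: 2062 Ma lies in 2300–2050 Ma, so Rhyacian.
C: 906 Ma lies in 1000–720 Ma, so Tonian.
D: 1739 Ma lies in 1800–1600 Ma, so Statherian.
E: 29.3 Ma lies in 66–23.03 Ma, so Paleogene.
Oldest = 2062 Ma, youngest = 29.3 Ma → span 2032.7 Myr.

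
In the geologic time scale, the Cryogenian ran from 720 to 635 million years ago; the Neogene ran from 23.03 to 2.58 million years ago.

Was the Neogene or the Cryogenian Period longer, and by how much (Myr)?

Cryogenian, by 64.55 million years

Neogene: 23.03 − 2.58 = 20.45 Myr.
Cryogenian: 720 − 635 = 85 Myr.
Difference: 85 − 20.45 = 64.55 Myr, so the Cryogenian was longer.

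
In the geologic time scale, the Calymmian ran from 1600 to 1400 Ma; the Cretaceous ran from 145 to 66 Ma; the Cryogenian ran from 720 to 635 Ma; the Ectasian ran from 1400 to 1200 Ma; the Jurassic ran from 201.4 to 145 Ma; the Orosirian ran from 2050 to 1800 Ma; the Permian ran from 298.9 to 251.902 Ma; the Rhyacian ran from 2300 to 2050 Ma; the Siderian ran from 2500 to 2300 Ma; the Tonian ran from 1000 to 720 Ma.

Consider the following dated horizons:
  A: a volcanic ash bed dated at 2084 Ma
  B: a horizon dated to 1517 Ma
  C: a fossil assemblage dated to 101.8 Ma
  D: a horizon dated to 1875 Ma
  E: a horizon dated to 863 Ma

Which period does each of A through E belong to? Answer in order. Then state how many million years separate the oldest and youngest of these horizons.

Match each age against the start–end ranges in the excerpt: A = 2084 Ma → Rhyacian (2300–2050); B = 1517 Ma → Calymmian (1600–1400); C = 101.8 Ma → Cretaceous (145–66); D = 1875 Ma → Orosirian (2050–1800); E = 863 Ma → Tonian (1000–720).
The largest age is 2084 Ma and the smallest is 101.8 Ma; their difference is 1982.2 Myr.

A — Rhyacian; B — Calymmian; C — Cretaceous; D — Orosirian; E — Tonian; span 1982.2 million years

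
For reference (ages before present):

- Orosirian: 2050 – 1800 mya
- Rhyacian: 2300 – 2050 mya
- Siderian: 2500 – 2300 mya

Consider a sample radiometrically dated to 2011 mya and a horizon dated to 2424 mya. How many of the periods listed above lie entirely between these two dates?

The older date is 2424 Ma and the younger is 2011 Ma.
Periods with start < 2424 and end > 2011 Ma: Rhyacian (2300–2050).
That is 1 complete period.

1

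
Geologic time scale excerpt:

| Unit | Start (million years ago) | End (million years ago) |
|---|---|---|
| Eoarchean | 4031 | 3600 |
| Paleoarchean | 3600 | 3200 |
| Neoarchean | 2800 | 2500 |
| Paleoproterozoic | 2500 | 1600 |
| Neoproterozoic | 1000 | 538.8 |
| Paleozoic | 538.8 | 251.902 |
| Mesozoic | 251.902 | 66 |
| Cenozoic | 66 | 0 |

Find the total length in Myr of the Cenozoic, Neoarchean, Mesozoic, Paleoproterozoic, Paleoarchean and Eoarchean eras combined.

Each duration: Cenozoic = 66; Neoarchean = 300; Mesozoic = 185.902; Paleoproterozoic = 900; Paleoarchean = 400; Eoarchean = 431.
Sum: 66 + 300 + 185.902 + 900 + 400 + 431 = 2282.902 Myr.

2282.902 million years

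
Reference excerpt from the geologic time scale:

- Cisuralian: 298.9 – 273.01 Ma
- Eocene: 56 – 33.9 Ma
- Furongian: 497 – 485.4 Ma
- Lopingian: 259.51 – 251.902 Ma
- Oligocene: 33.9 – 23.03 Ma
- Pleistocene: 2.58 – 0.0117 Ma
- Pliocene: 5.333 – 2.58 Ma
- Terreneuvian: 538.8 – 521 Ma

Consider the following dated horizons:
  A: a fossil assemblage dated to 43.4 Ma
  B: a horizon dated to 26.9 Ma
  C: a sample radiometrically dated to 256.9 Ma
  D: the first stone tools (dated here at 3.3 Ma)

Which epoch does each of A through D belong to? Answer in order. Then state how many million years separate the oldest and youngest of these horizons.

Match each age against the start–end ranges in the excerpt: A = 43.4 Ma → Eocene (56–33.9); B = 26.9 Ma → Oligocene (33.9–23.03); C = 256.9 Ma → Lopingian (259.51–251.902); D = 3.3 Ma → Pliocene (5.333–2.58).
The largest age is 256.9 Ma and the smallest is 3.3 Ma; their difference is 253.6 Myr.

A — Eocene; B — Oligocene; C — Lopingian; D — Pliocene; span 253.6 million years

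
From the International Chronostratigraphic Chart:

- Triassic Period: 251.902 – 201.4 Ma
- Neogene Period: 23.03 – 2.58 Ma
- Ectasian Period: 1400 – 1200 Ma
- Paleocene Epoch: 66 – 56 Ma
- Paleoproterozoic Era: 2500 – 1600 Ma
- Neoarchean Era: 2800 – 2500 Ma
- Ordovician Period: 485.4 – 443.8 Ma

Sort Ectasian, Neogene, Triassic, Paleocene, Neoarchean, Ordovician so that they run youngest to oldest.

Neogene → Paleocene → Triassic → Ordovician → Ectasian → Neoarchean

The oldest of these is Neoarchean (starts 2800 Ma) and the youngest is Neogene (ends 2.58 Ma).
In between, by decreasing start age: Ectasian (1400), Ordovician (485.4), Triassic (251.902), Paleocene (66).
Listing youngest first means reversing that sequence.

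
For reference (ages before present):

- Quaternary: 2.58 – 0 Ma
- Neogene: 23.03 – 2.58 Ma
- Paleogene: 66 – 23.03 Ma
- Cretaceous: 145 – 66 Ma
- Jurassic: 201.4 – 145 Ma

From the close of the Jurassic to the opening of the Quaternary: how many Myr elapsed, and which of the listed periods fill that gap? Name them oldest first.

142.42 million years; Cretaceous, Paleogene, Neogene

End of Jurassic = 145 Ma; start of Quaternary = 2.58 Ma.
Gap = 145 − 2.58 = 142.42 Myr.
Periods wholly inside 145–2.58 Ma: Cretaceous (145–66), Paleogene (66–23.03), Neogene (23.03–2.58).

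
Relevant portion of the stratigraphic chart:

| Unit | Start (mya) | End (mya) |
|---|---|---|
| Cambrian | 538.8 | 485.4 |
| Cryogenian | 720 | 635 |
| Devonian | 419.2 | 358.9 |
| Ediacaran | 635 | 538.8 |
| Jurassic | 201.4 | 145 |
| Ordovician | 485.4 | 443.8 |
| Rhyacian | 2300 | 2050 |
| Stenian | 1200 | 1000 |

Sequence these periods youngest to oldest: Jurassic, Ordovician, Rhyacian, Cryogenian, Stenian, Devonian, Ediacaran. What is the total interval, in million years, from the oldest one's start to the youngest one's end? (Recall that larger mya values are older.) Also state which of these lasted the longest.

Jurassic → Devonian → Ordovician → Ediacaran → Cryogenian → Stenian → Rhyacian; total span 2155 Myr; longest is Rhyacian

From the excerpt: Jurassic 201.4–145; Ordovician 485.4–443.8; Rhyacian 2300–2050; Cryogenian 720–635; Stenian 1200–1000; Devonian 419.2–358.9; Ediacaran 635–538.8 (Ma).
Larger Ma is earlier, so the oldest is Rhyacian and the youngest is Jurassic; youngest to oldest: Jurassic, Devonian, Ordovician, Ediacaran, Cryogenian, Stenian, Rhyacian.
Oldest start 2300 minus youngest end 145 gives 2155 Myr overall.
Individual lengths (start − end): Ordovician 41.6; Devonian 60.3; Rhyacian 250; Stenian 200; Jurassic 56.4; Cryogenian 85; Ediacaran 96.2. The largest is Rhyacian at 250 Myr.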